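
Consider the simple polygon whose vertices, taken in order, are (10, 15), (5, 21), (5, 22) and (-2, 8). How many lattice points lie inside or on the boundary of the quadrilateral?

63

The shoelace formula gives twice the area as |[10·21 − 5·15] + [5·22 − 5·21] + [5·8 − (-2)·22] + [(-2)·15 − 10·8]| = 114, so the area is 57.
Along each edge there are gcd(|Δx|,|Δy|)+1 lattice points, so counting each shared vertex once the boundary has gcd(5,6) + gcd(0,1) + gcd(7,14) + gcd(12,7) = 1+1+7+1 = 10.
Pick's theorem gives I = A − B/2 + 1 = 57 − 10/2 + 1 = 53, so the closed region contains I + B = 53 + 10 = 63 lattice points.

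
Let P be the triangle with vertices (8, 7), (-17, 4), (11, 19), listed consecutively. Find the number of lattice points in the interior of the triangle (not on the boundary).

Using the shoelace formula, 2A = |(8·4 − (-17)·7) + ((-17)·19 − 11·4) + (11·7 − 8·19)| = 291, so the area is 145.5.
Summing gcd(|Δx|,|Δy|) over the edges gives the boundary count: gcd(25,3) + gcd(28,15) + gcd(3,12) = 1+1+3 = 5.
Pick's theorem gives I = A − B/2 + 1 = 145.5 − 5/2 + 1 = 144.

144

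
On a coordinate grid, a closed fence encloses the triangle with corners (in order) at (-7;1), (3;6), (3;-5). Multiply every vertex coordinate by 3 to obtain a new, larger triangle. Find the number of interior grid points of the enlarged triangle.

469

By the shoelace formula, twice the signed area is |[(-7)·6 − 3·1] + [3·(-5) − 3·6] + [3·1 − (-7)·(-5)]| = 110, so the area is 55.
Summing gcd(|Δx|,|Δy|) over the edges gives the boundary count: gcd(10,5) + gcd(0,11) + gcd(10,6) = 5+11+2 = 18.
Scaling by 3 multiplies the area by 3² = 9 (so the new area is 495) and multiplies the boundary lattice-point count by 3, giving 54.
By Pick's theorem, the interior count of the dilated polygon is 495 − 54/2 + 1 = 469.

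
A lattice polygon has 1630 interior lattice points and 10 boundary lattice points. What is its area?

Pick's theorem states A = I + B/2 − 1, so A = 1630 + 10/2 − 1 = 1634.

1634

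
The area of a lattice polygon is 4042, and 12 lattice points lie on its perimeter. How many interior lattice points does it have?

4037

Pick's theorem A = I + B/2 − 1 rearranges to I = A − B/2 + 1 = 4042 − 12/2 + 1 = 4037.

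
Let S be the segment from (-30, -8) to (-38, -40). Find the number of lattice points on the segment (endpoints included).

9

The number of lattice points on a segment between lattice points is gcd(|Δx|,|Δy|) + 1 = gcd(8,32) + 1 = 8 + 1 = 9.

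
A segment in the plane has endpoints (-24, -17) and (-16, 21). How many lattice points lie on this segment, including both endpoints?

The number of lattice points on a segment between lattice points is gcd(|Δx|,|Δy|) + 1 = gcd(8,38) + 1 = 2 + 1 = 3.

3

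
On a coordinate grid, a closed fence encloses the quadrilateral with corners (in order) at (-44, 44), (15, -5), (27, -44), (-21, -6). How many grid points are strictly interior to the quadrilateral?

1617

By the shoelace formula, twice the signed area is |((-44)·(-5) − 15·44) + (15·(-44) − 27·(-5)) + (27·(-6) − (-21)·(-44)) + ((-21)·44 − (-44)·(-6))| = 3239, so the area is 3239/2.
Summing gcd(|Δx|,|Δy|) over the edges gives the boundary count: gcd(59,49) + gcd(12,39) + gcd(48,38) + gcd(23,50) = 1+3+2+1 = 7.
By Pick's theorem A = I + B/2 − 1, so I = 3239/2 − 7/2 + 1 = 1617.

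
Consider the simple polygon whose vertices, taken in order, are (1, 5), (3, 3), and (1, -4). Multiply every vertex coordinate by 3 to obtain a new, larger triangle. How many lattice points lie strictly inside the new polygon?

64

The shoelace formula gives twice the area as |(1·3 − 3·5) + (3·(-4) − 1·3) + (1·5 − 1·(-4))| = 18, so the area is 9.
Summing gcd(|Δx|,|Δy|) over the edges gives the boundary count: gcd(2,2) + gcd(2,7) + gcd(0,9) = 2+1+9 = 12.
Scaling by 3 multiplies the area by 3² = 9 (so the new area is 81) and multiplies the boundary lattice-point count by 3, giving 36.
By Pick's theorem, the interior count of the dilated polygon is 81 − 36/2 + 1 = 64.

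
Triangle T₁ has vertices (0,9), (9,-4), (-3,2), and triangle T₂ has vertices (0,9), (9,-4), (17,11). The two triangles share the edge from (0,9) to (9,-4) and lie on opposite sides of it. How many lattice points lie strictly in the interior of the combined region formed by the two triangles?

167

The union is the simple quadrilateral with vertices (0,9), (-3,2), (9,-4), (17,11) in order.
The shoelace formula gives twice the area as |[0·2 − (-3)·9] + [(-3)·(-4) − 9·2] + [9·11 − 17·(-4)] + [17·9 − 0·11]| = 341, so the area is 170.5.
Summing gcd(|Δx|,|Δy|) over the edges gives the boundary count: gcd(3,7) + gcd(12,6) + gcd(8,15) + gcd(17,2) = 1+6+1+1 = 9.
By Pick's theorem I = A − B/2 + 1 = 170.5 − 9/2 + 1 = 167.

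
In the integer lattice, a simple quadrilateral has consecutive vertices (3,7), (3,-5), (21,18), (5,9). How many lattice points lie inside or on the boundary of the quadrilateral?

124

The shoelace formula gives twice the area as |(3·(-5) − 3·7) + (3·18 − 21·(-5)) + (21·9 − 5·18) + (5·7 − 3·9)| = 230, so the area is 115.
The number of boundary lattice points is Σ gcd(|Δx|,|Δy|) = gcd(0,12) + gcd(18,23) + gcd(16,9) + gcd(2,2) = 12+1+1+2 = 16.
Pick's theorem gives I = A − B/2 + 1 = 115 − 16/2 + 1 = 108, so the closed region contains I + B = 108 + 16 = 124 lattice points.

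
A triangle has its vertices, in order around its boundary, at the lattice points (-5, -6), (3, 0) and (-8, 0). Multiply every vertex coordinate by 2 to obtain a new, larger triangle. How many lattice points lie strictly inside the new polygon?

The shoelace formula gives twice the area as |((-5)·0 − 3·(-6)) + (3·0 − (-8)·0) + ((-8)·(-6) − (-5)·0)| = 66, so the area is 33.
Summing gcd(|Δx|,|Δy|) over the edges gives the boundary count: gcd(8,6) + gcd(11,0) + gcd(3,6) = 2+11+3 = 16.
Scaling by 2 multiplies the area by 2² = 4 (so the new area is 132) and multiplies the boundary lattice-point count by 2, giving 32.
By Pick's theorem, the interior count of the dilated polygon is 132 − 32/2 + 1 = 117.

117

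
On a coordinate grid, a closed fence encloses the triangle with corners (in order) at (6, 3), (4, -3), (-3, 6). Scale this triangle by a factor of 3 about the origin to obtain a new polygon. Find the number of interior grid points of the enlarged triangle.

Using the shoelace formula, 2A = |[6·(-3) − 4·3] + [4·6 − (-3)·(-3)] + [(-3)·3 − 6·6]| = 60, so the area is 30.
Summing gcd(|Δx|,|Δy|) over the edges gives the boundary count: gcd(2,6) + gcd(7,9) + gcd(9,3) = 2+1+3 = 6.
Scaling by 3 multiplies the area by 3² = 9 (so the new area is 270) and multiplies the boundary lattice-point count by 3, giving 18.
By Pick's theorem, the interior count of the dilated polygon is 270 − 18/2 + 1 = 262.

262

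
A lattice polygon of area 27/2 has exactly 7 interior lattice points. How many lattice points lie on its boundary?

Pick's theorem gives A = I + B/2 − 1, so B = 2(A − I + 1) = 2(27/2 − 7 + 1) = 15.

15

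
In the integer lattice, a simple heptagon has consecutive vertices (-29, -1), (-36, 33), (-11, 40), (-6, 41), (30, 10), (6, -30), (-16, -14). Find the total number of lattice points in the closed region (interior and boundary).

The shoelace formula gives twice the area as |((-29)·33 − (-36)·(-1)) + ((-36)·40 − (-11)·33) + ((-11)·41 − (-6)·40) + ((-6)·10 − 30·41) + (30·(-30) − 6·10) + (6·(-14) − (-16)·(-30)) + ((-16)·(-1) − (-29)·(-14))| = 5485, so the area is 5485/2.
Summing gcd(|Δx|,|Δy|) over the edges gives the boundary count: gcd(7,34) + gcd(25,7) + gcd(5,1) + gcd(36,31) + gcd(24,40) + gcd(22,16) + gcd(13,13) = 1+1+1+1+8+2+13 = 27.
Pick's theorem gives I = A − B/2 + 1 = 5485/2 − 27/2 + 1 = 2730, so the closed region contains I + B = 2730 + 27 = 2757 lattice points.

2757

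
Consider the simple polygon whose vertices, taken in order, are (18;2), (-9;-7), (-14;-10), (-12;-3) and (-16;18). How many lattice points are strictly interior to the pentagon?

401

By the shoelace formula, twice the signed area is |(18·(-7) − (-9)·2) + ((-9)·(-10) − (-14)·(-7)) + ((-14)·(-3) − (-12)·(-10)) + ((-12)·18 − (-16)·(-3)) + ((-16)·2 − 18·18)| = 814, so the area is 407.
Summing gcd(|Δx|,|Δy|) over the edges gives the boundary count: gcd(27,9) + gcd(5,3) + gcd(2,7) + gcd(4,21) + gcd(34,16) = 9+1+1+1+2 = 14.
By Pick's theorem A = I + B/2 − 1, so I = 407 − 14/2 + 1 = 401.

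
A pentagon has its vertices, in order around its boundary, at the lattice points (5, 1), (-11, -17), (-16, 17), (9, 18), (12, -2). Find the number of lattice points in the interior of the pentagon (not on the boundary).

591

By the shoelace formula, twice the signed area is |[5·(-17) − (-11)·1] + [(-11)·17 − (-16)·(-17)] + [(-16)·18 − 9·17] + [9·(-2) − 12·18] + [12·1 − 5·(-2)]| = 1186, so the area is 593.
Summing gcd(|Δx|,|Δy|) over the edges gives the boundary count: gcd(16,18) + gcd(5,34) + gcd(25,1) + gcd(3,20) + gcd(7,3) = 2+1+1+1+1 = 6.
Pick's theorem gives I = A − B/2 + 1 = 593 − 6/2 + 1 = 591.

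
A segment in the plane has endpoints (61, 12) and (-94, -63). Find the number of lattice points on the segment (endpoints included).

6

The number of lattice points on a segment between lattice points is gcd(|Δx|,|Δy|) + 1 = gcd(155,75) + 1 = 5 + 1 = 6.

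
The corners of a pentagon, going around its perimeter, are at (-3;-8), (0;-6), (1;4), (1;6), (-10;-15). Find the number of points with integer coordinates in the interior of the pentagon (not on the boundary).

48

The shoelace formula gives twice the area as |[(-3)·(-6) − 0·(-8)] + [0·4 − 1·(-6)] + [1·6 − 1·4] + [1·(-15) − (-10)·6] + [(-10)·(-8) − (-3)·(-15)]| = 106, so the area is 53.
The number of boundary lattice points is Σ gcd(|Δx|,|Δy|) = gcd(3,2) + gcd(1,10) + gcd(0,2) + gcd(11,21) + gcd(7,7) = 1+1+2+1+7 = 12.
Pick's theorem gives I = A − B/2 + 1 = 53 − 12/2 + 1 = 48.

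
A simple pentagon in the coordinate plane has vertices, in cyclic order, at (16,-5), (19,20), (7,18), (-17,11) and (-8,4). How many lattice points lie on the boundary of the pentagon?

The number of boundary lattice points is Σ gcd(|Δx|,|Δy|) = gcd(3,25) + gcd(12,2) + gcd(24,7) + gcd(9,7) + gcd(24,9) = 1+2+1+1+3 = 8.

8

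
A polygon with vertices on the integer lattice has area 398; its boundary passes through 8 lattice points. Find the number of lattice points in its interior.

Pick's theorem A = I + B/2 − 1 rearranges to I = A − B/2 + 1 = 398 − 8/2 + 1 = 395.

395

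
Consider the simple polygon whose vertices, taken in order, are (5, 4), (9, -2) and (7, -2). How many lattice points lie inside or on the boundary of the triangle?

10

By the shoelace formula, twice the signed area is |(5·(-2) − 9·4) + (9·(-2) − 7·(-2)) + (7·4 − 5·(-2))| = 12, so the area is 6.
Summing gcd(|Δx|,|Δy|) over the edges gives the boundary count: gcd(4,6) + gcd(2,0) + gcd(2,6) = 2+2+2 = 6.
Pick's theorem gives I = A − B/2 + 1 = 6 − 6/2 + 1 = 4, so the closed region contains I + B = 4 + 6 = 10 lattice points.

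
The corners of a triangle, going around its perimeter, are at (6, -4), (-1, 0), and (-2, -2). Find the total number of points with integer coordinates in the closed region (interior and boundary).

12

The shoelace formula gives twice the area as |(6·0 − (-1)·(-4)) + ((-1)·(-2) − (-2)·0) + ((-2)·(-4) − 6·(-2))| = 18, so the area is 9.
Along each edge there are gcd(|Δx|,|Δy|)+1 lattice points, so counting each shared vertex once the boundary has gcd(7,4) + gcd(1,2) + gcd(8,2) = 1+1+2 = 4.
Pick's theorem gives I = A − B/2 + 1 = 9 − 4/2 + 1 = 8, so the closed region contains I + B = 8 + 4 = 12 lattice points.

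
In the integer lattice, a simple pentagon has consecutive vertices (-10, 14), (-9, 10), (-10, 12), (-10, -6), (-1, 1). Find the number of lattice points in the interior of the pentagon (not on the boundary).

79

By the shoelace formula, twice the signed area is |((-10)·10 − (-9)·14) + ((-9)·12 − (-10)·10) + ((-10)·(-6) − (-10)·12) + ((-10)·1 − (-1)·(-6)) + ((-1)·14 − (-10)·1)| = 178, so the area is 89.
Summing gcd(|Δx|,|Δy|) over the edges gives the boundary count: gcd(1,4) + gcd(1,2) + gcd(0,18) + gcd(9,7) + gcd(9,13) = 1+1+18+1+1 = 22.
By Pick's theorem A = I + B/2 − 1, so I = 89 − 22/2 + 1 = 79.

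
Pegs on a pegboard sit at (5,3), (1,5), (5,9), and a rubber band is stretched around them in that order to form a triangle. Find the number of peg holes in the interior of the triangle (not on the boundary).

7

By the shoelace formula, twice the signed area is |[5·5 − 1·3] + [1·9 − 5·5] + [5·3 − 5·9]| = 24, so the area is 12.
Summing gcd(|Δx|,|Δy|) over the edges gives the boundary count: gcd(4,2) + gcd(4,4) + gcd(0,6) = 2+4+6 = 12.
Pick's theorem gives I = A − B/2 + 1 = 12 − 12/2 + 1 = 7.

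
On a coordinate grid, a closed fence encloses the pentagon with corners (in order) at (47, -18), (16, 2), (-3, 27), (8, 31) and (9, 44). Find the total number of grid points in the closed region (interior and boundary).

The shoelace formula gives twice the area as |[47·2 − 16·(-18)] + [16·27 − (-3)·2] + [(-3)·31 − 8·27] + [8·44 − 9·31] + [9·(-18) − 47·44]| = 1646, so the area is 823.
Summing gcd(|Δx|,|Δy|) over the edges gives the boundary count: gcd(31,20) + gcd(19,25) + gcd(11,4) + gcd(1,13) + gcd(38,62) = 1+1+1+1+2 = 6.
Pick's theorem gives I = A − B/2 + 1 = 823 − 6/2 + 1 = 821, so the closed region contains I + B = 821 + 6 = 827 lattice points.

827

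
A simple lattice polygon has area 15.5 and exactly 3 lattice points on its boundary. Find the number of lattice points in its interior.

15

Pick's theorem A = I + B/2 − 1 rearranges to I = A − B/2 + 1 = 15.5 − 3/2 + 1 = 15.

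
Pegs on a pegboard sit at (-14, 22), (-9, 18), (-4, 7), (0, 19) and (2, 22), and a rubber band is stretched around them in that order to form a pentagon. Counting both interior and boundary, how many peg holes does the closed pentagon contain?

The shoelace formula gives twice the area as |[(-14)·18 − (-9)·22] + [(-9)·7 − (-4)·18] + [(-4)·19 − 0·7] + [0·22 − 2·19] + [2·22 − (-14)·22]| = 193, so the area is 96.5.
Summing gcd(|Δx|,|Δy|) over the edges gives the boundary count: gcd(5,4) + gcd(5,11) + gcd(4,12) + gcd(2,3) + gcd(16,0) = 1+1+4+1+16 = 23.
Pick's theorem gives I = A − B/2 + 1 = 96.5 − 23/2 + 1 = 86, so the closed region contains I + B = 86 + 23 = 109 lattice points.

109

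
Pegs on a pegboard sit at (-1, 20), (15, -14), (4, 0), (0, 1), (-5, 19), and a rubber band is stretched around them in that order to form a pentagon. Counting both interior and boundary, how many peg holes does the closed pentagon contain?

155

The shoelace formula gives twice the area as |[(-1)·(-14) − 15·20] + [15·0 − 4·(-14)] + [4·1 − 0·0] + [0·19 − (-5)·1] + [(-5)·20 − (-1)·19]| = 302, so the area is 151.
Summing gcd(|Δx|,|Δy|) over the edges gives the boundary count: gcd(16,34) + gcd(11,14) + gcd(4,1) + gcd(5,18) + gcd(4,1) = 2+1+1+1+1 = 6.
Pick's theorem gives I = A − B/2 + 1 = 151 − 6/2 + 1 = 149, so the closed region contains I + B = 149 + 6 = 155 lattice points.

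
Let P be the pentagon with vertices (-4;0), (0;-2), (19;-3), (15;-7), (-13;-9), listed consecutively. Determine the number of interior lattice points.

The shoelace formula gives twice the area as |((-4)·(-2) − 0·0) + (0·(-3) − 19·(-2)) + (19·(-7) − 15·(-3)) + (15·(-9) − (-13)·(-7)) + ((-13)·0 − (-4)·(-9))| = 304, so the area is 152.
Along each edge there are gcd(|Δx|,|Δy|)+1 lattice points, so counting each shared vertex once the boundary has gcd(4,2) + gcd(19,1) + gcd(4,4) + gcd(28,2) + gcd(9,9) = 2+1+4+2+9 = 18.
By Pick's theorem A = I + B/2 − 1, so I = 152 − 18/2 + 1 = 144.

144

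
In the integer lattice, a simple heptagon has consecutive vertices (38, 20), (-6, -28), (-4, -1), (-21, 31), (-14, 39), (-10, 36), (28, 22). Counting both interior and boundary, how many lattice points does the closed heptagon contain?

By the shoelace formula, twice the signed area is |[38·(-28) − (-6)·20] + [(-6)·(-1) − (-4)·(-28)] + [(-4)·31 − (-21)·(-1)] + [(-21)·39 − (-14)·31] + [(-14)·36 − (-10)·39] + [(-10)·22 − 28·36] + [28·20 − 38·22]| = 3198, so the area is 1599.
Summing gcd(|Δx|,|Δy|) over the edges gives the boundary count: gcd(44,48) + gcd(2,27) + gcd(17,32) + gcd(7,8) + gcd(4,3) + gcd(38,14) + gcd(10,2) = 4+1+1+1+1+2+2 = 12.
Pick's theorem gives I = A − B/2 + 1 = 1599 − 12/2 + 1 = 1594, so the closed region contains I + B = 1594 + 12 = 1606 lattice points.

1606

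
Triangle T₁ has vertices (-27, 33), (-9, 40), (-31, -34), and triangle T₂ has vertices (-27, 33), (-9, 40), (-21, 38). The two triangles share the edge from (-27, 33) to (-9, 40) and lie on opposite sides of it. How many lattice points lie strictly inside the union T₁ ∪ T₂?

611

The union is the simple quadrilateral with vertices (-27, 33), (-31, -34), (-9, 40), (-21, 38) in order.
By the shoelace formula, twice the signed area is |[(-27)·(-34) − (-31)·33] + [(-31)·40 − (-9)·(-34)] + [(-9)·38 − (-21)·40] + [(-21)·33 − (-27)·38]| = 1226, so the area is 613.
Summing gcd(|Δx|,|Δy|) over the edges gives the boundary count: gcd(4,67) + gcd(22,74) + gcd(12,2) + gcd(6,5) = 1+2+2+1 = 6.
By Pick's theorem I = A − B/2 + 1 = 613 − 6/2 + 1 = 611.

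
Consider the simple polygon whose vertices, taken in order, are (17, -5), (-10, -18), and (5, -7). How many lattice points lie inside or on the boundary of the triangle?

The shoelace formula gives twice the area as |[17·(-18) − (-10)·(-5)] + [(-10)·(-7) − 5·(-18)] + [5·(-5) − 17·(-7)]| = 102, so the area is 51.
The number of boundary lattice points is Σ gcd(|Δx|,|Δy|) = gcd(27,13) + gcd(15,11) + gcd(12,2) = 1+1+2 = 4.
Pick's theorem gives I = A − B/2 + 1 = 51 − 4/2 + 1 = 50, so the closed region contains I + B = 50 + 4 = 54 lattice points.

54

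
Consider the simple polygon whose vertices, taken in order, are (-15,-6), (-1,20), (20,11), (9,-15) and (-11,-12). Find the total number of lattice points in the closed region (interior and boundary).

757

Using the shoelace formula, 2A = |[(-15)·20 − (-1)·(-6)] + [(-1)·11 − 20·20] + [20·(-15) − 9·11] + [9·(-12) − (-11)·(-15)] + [(-11)·(-6) − (-15)·(-12)]| = 1503, so the area is 751.5.
Summing gcd(|Δx|,|Δy|) over the edges gives the boundary count: gcd(14,26) + gcd(21,9) + gcd(11,26) + gcd(20,3) + gcd(4,6) = 2+3+1+1+2 = 9.
Pick's theorem gives I = A − B/2 + 1 = 751.5 − 9/2 + 1 = 748, so the closed region contains I + B = 748 + 9 = 757 lattice points.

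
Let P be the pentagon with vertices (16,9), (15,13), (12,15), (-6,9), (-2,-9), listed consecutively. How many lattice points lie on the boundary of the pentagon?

28

Along each edge there are gcd(|Δx|,|Δy|)+1 lattice points, so counting each shared vertex once the boundary has gcd(1,4) + gcd(3,2) + gcd(18,6) + gcd(4,18) + gcd(18,18) = 1+1+6+2+18 = 28.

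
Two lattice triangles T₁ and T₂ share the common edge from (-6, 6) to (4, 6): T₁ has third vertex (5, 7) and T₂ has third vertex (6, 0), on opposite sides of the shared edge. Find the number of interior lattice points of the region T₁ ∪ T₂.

The union is the simple quadrilateral with vertices (-6, 6), (5, 7), (4, 6), (6, 0) in order.
Using the shoelace formula, 2A = |[(-6)·7 − 5·6] + [5·6 − 4·7] + [4·0 − 6·6] + [6·6 − (-6)·0]| = 70, so the area is 35.
Along each edge there are gcd(|Δx|,|Δy|)+1 lattice points, so counting each shared vertex once the boundary has gcd(11,1) + gcd(1,1) + gcd(2,6) + gcd(12,6) = 1+1+2+6 = 10.
By Pick's theorem I = A − B/2 + 1 = 35 − 10/2 + 1 = 31.

31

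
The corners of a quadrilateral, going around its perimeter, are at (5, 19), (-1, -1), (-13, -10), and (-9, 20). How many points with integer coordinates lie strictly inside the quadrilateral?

302

By the shoelace formula, twice the signed area is |[5·(-1) − (-1)·19] + [(-1)·(-10) − (-13)·(-1)] + [(-13)·20 − (-9)·(-10)] + [(-9)·19 − 5·20]| = 610, so the area is 305.
Along each edge there are gcd(|Δx|,|Δy|)+1 lattice points, so counting each shared vertex once the boundary has gcd(6,20) + gcd(12,9) + gcd(4,30) + gcd(14,1) = 2+3+2+1 = 8.
By Pick's theorem A = I + B/2 − 1, so I = 305 − 8/2 + 1 = 302.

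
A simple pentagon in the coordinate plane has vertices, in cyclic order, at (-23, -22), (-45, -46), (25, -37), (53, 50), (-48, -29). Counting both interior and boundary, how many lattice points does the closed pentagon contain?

Using the shoelace formula, 2A = |((-23)·(-46) − (-45)·(-22)) + ((-45)·(-37) − 25·(-46)) + (25·50 − 53·(-37)) + (53·(-29) − (-48)·50) + ((-48)·(-22) − (-23)·(-29))| = 7346, so the area is 3673.
Summing gcd(|Δx|,|Δy|) over the edges gives the boundary count: gcd(22,24) + gcd(70,9) + gcd(28,87) + gcd(101,79) + gcd(25,7) = 2+1+1+1+1 = 6.
Pick's theorem gives I = A − B/2 + 1 = 3673 − 6/2 + 1 = 3671, so the closed region contains I + B = 3671 + 6 = 3677 lattice points.

3677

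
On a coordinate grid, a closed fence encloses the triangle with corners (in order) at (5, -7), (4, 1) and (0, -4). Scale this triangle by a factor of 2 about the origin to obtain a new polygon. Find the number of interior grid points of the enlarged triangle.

By the shoelace formula, twice the signed area is |(5·1 − 4·(-7)) + (4·(-4) − 0·1) + (0·(-7) − 5·(-4))| = 37, so the area is 37/2.
The number of boundary lattice points is Σ gcd(|Δx|,|Δy|) = gcd(1,8) + gcd(4,5) + gcd(5,3) = 1+1+1 = 3.
Scaling by 2 multiplies the area by 2² = 4 (so the new area is 74) and multiplies the boundary lattice-point count by 2, giving 6.
By Pick's theorem, the interior count of the dilated polygon is 74 − 6/2 + 1 = 72.

72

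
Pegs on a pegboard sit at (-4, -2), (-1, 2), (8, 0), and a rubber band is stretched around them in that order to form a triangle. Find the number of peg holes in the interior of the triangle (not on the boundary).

Using the shoelace formula, 2A = |[(-4)·2 − (-1)·(-2)] + [(-1)·0 − 8·2] + [8·(-2) − (-4)·0]| = 42, so the area is 21.
Along each edge there are gcd(|Δx|,|Δy|)+1 lattice points, so counting each shared vertex once the boundary has gcd(3,4) + gcd(9,2) + gcd(12,2) = 1+1+2 = 4.
By Pick's theorem A = I + B/2 − 1, so I = 21 − 4/2 + 1 = 20.

20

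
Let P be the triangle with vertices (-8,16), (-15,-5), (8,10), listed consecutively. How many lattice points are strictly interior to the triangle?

By the shoelace formula, twice the signed area is |[(-8)·(-5) − (-15)·16] + [(-15)·10 − 8·(-5)] + [8·16 − (-8)·10]| = 378, so the area is 189.
Summing gcd(|Δx|,|Δy|) over the edges gives the boundary count: gcd(7,21) + gcd(23,15) + gcd(16,6) = 7+1+2 = 10.
By Pick's theorem A = I + B/2 − 1, so I = 189 − 10/2 + 1 = 185.

185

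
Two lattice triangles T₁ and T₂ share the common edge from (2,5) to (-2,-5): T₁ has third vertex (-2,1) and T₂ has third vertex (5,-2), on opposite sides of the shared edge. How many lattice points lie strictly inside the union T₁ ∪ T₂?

The union is the simple quadrilateral with vertices (2,5), (-2,1), (-2,-5), (5,-2) in order.
Using the shoelace formula, 2A = |[2·1 − (-2)·5] + [(-2)·(-5) − (-2)·1] + [(-2)·(-2) − 5·(-5)] + [5·5 − 2·(-2)]| = 82, so the area is 41.
Along each edge there are gcd(|Δx|,|Δy|)+1 lattice points, so counting each shared vertex once the boundary has gcd(4,4) + gcd(0,6) + gcd(7,3) + gcd(3,7) = 4+6+1+1 = 12.
By Pick's theorem I = A − B/2 + 1 = 41 − 12/2 + 1 = 36.

36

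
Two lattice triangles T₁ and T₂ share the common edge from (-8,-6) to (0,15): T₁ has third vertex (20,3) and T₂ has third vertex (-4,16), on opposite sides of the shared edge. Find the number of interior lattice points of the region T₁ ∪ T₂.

The union is the simple quadrilateral with vertices (-8,-6), (20,3), (0,15), (-4,16) in order.
By the shoelace formula, twice the signed area is |((-8)·3 − 20·(-6)) + (20·15 − 0·3) + (0·16 − (-4)·15) + ((-4)·(-6) − (-8)·16)| = 608, so the area is 304.
Summing gcd(|Δx|,|Δy|) over the edges gives the boundary count: gcd(28,9) + gcd(20,12) + gcd(4,1) + gcd(4,22) = 1+4+1+2 = 8.
By Pick's theorem I = A − B/2 + 1 = 304 − 8/2 + 1 = 301.

301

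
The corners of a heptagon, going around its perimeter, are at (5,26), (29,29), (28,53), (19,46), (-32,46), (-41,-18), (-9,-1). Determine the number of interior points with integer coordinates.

Using the shoelace formula, 2A = |(5·29 − 29·26) + (29·53 − 28·29) + (28·46 − 19·53) + (19·46 − (-32)·46) + ((-32)·(-18) − (-41)·46) + ((-41)·(-1) − (-9)·(-18)) + ((-9)·26 − 5·(-1))| = 4855, so the area is 2427.5.
Summing gcd(|Δx|,|Δy|) over the edges gives the boundary count: gcd(24,3) + gcd(1,24) + gcd(9,7) + gcd(51,0) + gcd(9,64) + gcd(32,17) + gcd(14,27) = 3+1+1+51+1+1+1 = 59.
By Pick's theorem A = I + B/2 − 1, so I = 2427.5 − 59/2 + 1 = 2399.

2399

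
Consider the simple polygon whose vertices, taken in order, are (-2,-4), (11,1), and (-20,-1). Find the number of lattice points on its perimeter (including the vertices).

Along each edge there are gcd(|Δx|,|Δy|)+1 lattice points, so counting each shared vertex once the boundary has gcd(13,5) + gcd(31,2) + gcd(18,3) = 1+1+3 = 5.

5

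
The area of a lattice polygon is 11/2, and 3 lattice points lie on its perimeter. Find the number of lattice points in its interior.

5

From Pick's theorem, I = A − B/2 + 1 = 11/2 − 3/2 + 1 = 5.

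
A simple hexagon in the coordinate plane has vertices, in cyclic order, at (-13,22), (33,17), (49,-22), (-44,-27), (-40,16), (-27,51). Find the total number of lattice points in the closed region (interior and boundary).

The shoelace formula gives twice the area as |[(-13)·17 − 33·22] + [33·(-22) − 49·17] + [49·(-27) − (-44)·(-22)] + [(-44)·16 − (-40)·(-27)] + [(-40)·51 − (-27)·16] + [(-27)·22 − (-13)·51]| = 8120, so the area is 4060.
Along each edge there are gcd(|Δx|,|Δy|)+1 lattice points, so counting each shared vertex once the boundary has gcd(46,5) + gcd(16,39) + gcd(93,5) + gcd(4,43) + gcd(13,35) + gcd(14,29) = 1+1+1+1+1+1 = 6.
Pick's theorem gives I = A − B/2 + 1 = 4060 − 6/2 + 1 = 4058, so the closed region contains I + B = 4058 + 6 = 4064 lattice points.

4064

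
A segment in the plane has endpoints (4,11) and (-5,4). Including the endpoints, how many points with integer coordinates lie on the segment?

2

The number of lattice points on a segment between lattice points is gcd(|Δx|,|Δy|) + 1 = gcd(9,7) + 1 = 1 + 1 = 2.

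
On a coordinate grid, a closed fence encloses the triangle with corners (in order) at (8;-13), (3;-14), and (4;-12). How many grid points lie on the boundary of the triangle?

3

Summing gcd(|Δx|,|Δy|) over the edges gives the boundary count: gcd(5,1) + gcd(1,2) + gcd(4,1) = 1+1+1 = 3.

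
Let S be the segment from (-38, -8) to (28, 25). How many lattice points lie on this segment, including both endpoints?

The number of lattice points on a segment between lattice points is gcd(|Δx|,|Δy|) + 1 = gcd(66,33) + 1 = 33 + 1 = 34.

34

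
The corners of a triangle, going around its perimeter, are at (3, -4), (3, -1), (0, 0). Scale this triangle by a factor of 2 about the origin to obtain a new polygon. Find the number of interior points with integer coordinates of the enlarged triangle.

Using the shoelace formula, 2A = |(3·(-1) − 3·(-4)) + (3·0 − 0·(-1)) + (0·(-4) − 3·0)| = 9, so the area is 4.5.
Summing gcd(|Δx|,|Δy|) over the edges gives the boundary count: gcd(0,3) + gcd(3,1) + gcd(3,4) = 3+1+1 = 5.
Scaling by 2 multiplies the area by 2² = 4 (so the new area is 18) and multiplies the boundary lattice-point count by 2, giving 10.
By Pick's theorem, the interior count of the dilated polygon is 18 − 10/2 + 1 = 14.

14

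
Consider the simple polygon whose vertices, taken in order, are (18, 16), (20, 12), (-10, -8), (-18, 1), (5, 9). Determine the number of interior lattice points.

By the shoelace formula, twice the signed area is |[18·12 − 20·16] + [20·(-8) − (-10)·12] + [(-10)·1 − (-18)·(-8)] + [(-18)·9 − 5·1] + [5·16 − 18·9]| = 547, so the area is 547/2.
The number of boundary lattice points is Σ gcd(|Δx|,|Δy|) = gcd(2,4) + gcd(30,20) + gcd(8,9) + gcd(23,8) + gcd(13,7) = 2+10+1+1+1 = 15.
Pick's theorem gives I = A − B/2 + 1 = 547/2 − 15/2 + 1 = 267.

267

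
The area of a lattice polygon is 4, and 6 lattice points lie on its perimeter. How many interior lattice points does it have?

Pick's theorem A = I + B/2 − 1 rearranges to I = A − B/2 + 1 = 4 − 6/2 + 1 = 2.

2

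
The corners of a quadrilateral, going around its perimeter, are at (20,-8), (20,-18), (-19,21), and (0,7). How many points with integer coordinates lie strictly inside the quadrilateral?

By the shoelace formula, twice the signed area is |(20·(-18) − 20·(-8)) + (20·21 − (-19)·(-18)) + ((-19)·7 − 0·21) + (0·(-8) − 20·7)| = 395, so the area is 197.5.
Summing gcd(|Δx|,|Δy|) over the edges gives the boundary count: gcd(0,10) + gcd(39,39) + gcd(19,14) + gcd(20,15) = 10+39+1+5 = 55.
By Pick's theorem A = I + B/2 − 1, so I = 197.5 − 55/2 + 1 = 171.

171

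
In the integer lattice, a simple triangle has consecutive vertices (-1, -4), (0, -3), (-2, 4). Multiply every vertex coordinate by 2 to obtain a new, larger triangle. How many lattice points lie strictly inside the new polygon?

The shoelace formula gives twice the area as |((-1)·(-3) − 0·(-4)) + (0·4 − (-2)·(-3)) + ((-2)·(-4) − (-1)·4)| = 9, so the area is 4.5.
Summing gcd(|Δx|,|Δy|) over the edges gives the boundary count: gcd(1,1) + gcd(2,7) + gcd(1,8) = 1+1+1 = 3.
Scaling by 2 multiplies the area by 2² = 4 (so the new area is 18) and multiplies the boundary lattice-point count by 2, giving 6.
By Pick's theorem, the interior count of the dilated polygon is 18 − 6/2 + 1 = 16.

16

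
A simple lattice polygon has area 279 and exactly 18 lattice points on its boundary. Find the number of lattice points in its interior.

271

From Pick's theorem, I = A − B/2 + 1 = 279 − 18/2 + 1 = 271.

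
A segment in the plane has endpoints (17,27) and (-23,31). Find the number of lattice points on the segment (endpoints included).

5

The number of lattice points on a segment between lattice points is gcd(|Δx|,|Δy|) + 1 = gcd(40,4) + 1 = 4 + 1 = 5.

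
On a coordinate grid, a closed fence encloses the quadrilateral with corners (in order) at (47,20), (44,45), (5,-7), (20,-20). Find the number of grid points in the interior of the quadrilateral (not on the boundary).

1034

The shoelace formula gives twice the area as |(47·45 − 44·20) + (44·(-7) − 5·45) + (5·(-20) − 20·(-7)) + (20·20 − 47·(-20))| = 2082, so the area is 1041.
The number of boundary lattice points is Σ gcd(|Δx|,|Δy|) = gcd(3,25) + gcd(39,52) + gcd(15,13) + gcd(27,40) = 1+13+1+1 = 16.
Pick's theorem gives I = A − B/2 + 1 = 1041 − 16/2 + 1 = 1034.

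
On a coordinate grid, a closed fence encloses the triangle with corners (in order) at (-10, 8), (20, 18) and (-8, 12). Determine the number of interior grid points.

44

By the shoelace formula, twice the signed area is |[(-10)·18 − 20·8] + [20·12 − (-8)·18] + [(-8)·8 − (-10)·12]| = 100, so the area is 50.
Summing gcd(|Δx|,|Δy|) over the edges gives the boundary count: gcd(30,10) + gcd(28,6) + gcd(2,4) = 10+2+2 = 14.
Pick's theorem gives I = A − B/2 + 1 = 50 − 14/2 + 1 = 44.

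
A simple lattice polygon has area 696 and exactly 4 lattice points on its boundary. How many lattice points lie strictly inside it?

Pick's theorem A = I + B/2 − 1 rearranges to I = A − B/2 + 1 = 696 − 4/2 + 1 = 695.

695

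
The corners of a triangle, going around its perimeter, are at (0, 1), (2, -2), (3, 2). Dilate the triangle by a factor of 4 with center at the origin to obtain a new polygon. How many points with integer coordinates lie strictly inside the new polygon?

Using the shoelace formula, 2A = |[0·(-2) − 2·1] + [2·2 − 3·(-2)] + [3·1 − 0·2]| = 11, so the area is 5.5.
Summing gcd(|Δx|,|Δy|) over the edges gives the boundary count: gcd(2,3) + gcd(1,4) + gcd(3,1) = 1+1+1 = 3.
Scaling by 4 multiplies the area by 4² = 16 (so the new area is 88) and multiplies the boundary lattice-point count by 4, giving 12.
By Pick's theorem, the interior count of the dilated polygon is 88 − 12/2 + 1 = 83.

83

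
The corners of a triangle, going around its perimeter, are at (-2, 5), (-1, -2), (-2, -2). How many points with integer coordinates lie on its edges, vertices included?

9

Summing gcd(|Δx|,|Δy|) over the edges gives the boundary count: gcd(1,7) + gcd(1,0) + gcd(0,7) = 1+1+7 = 9.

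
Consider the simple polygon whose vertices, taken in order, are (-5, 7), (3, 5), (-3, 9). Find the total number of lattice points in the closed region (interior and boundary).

14

Using the shoelace formula, 2A = |[(-5)·5 − 3·7] + [3·9 − (-3)·5] + [(-3)·7 − (-5)·9]| = 20, so the area is 10.
Summing gcd(|Δx|,|Δy|) over the edges gives the boundary count: gcd(8,2) + gcd(6,4) + gcd(2,2) = 2+2+2 = 6.
Pick's theorem gives I = A − B/2 + 1 = 10 − 6/2 + 1 = 8, so the closed region contains I + B = 8 + 6 = 14 lattice points.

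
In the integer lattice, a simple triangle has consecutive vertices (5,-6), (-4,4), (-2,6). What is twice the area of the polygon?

Using the shoelace formula, 2A = |[5·4 − (-4)·(-6)] + [(-4)·6 − (-2)·4] + [(-2)·(-6) − 5·6]| = 38, so the area is 19.

38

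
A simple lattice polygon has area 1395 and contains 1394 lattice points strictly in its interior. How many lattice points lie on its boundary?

4

Pick's theorem gives A = I + B/2 − 1, so B = 2(A − I + 1) = 2(1395 − 1394 + 1) = 4.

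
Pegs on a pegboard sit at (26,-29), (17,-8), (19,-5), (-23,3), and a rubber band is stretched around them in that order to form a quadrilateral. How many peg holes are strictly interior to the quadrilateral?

439

The shoelace formula gives twice the area as |(26·(-8) − 17·(-29)) + (17·(-5) − 19·(-8)) + (19·3 − (-23)·(-5)) + ((-23)·(-29) − 26·3)| = 883, so the area is 883/2.
The number of boundary lattice points is Σ gcd(|Δx|,|Δy|) = gcd(9,21) + gcd(2,3) + gcd(42,8) + gcd(49,32) = 3+1+2+1 = 7.
By Pick's theorem A = I + B/2 − 1, so I = 883/2 − 7/2 + 1 = 439.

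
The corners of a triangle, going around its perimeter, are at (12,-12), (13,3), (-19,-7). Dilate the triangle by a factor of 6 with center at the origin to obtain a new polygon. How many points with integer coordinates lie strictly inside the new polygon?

The shoelace formula gives twice the area as |(12·3 − 13·(-12)) + (13·(-7) − (-19)·3) + ((-19)·(-12) − 12·(-7))| = 470, so the area is 235.
The number of boundary lattice points is Σ gcd(|Δx|,|Δy|) = gcd(1,15) + gcd(32,10) + gcd(31,5) = 1+2+1 = 4.
Scaling by 6 multiplies the area by 6² = 36 (so the new area is 8460) and multiplies the boundary lattice-point count by 6, giving 24.
By Pick's theorem, the interior count of the dilated polygon is 8460 − 24/2 + 1 = 8449.

8449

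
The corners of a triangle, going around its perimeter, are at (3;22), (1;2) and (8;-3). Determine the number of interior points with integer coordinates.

Using the shoelace formula, 2A = |[3·2 − 1·22] + [1·(-3) − 8·2] + [8·22 − 3·(-3)]| = 150, so the area is 75.
Along each edge there are gcd(|Δx|,|Δy|)+1 lattice points, so counting each shared vertex once the boundary has gcd(2,20) + gcd(7,5) + gcd(5,25) = 2+1+5 = 8.
Pick's theorem gives I = A − B/2 + 1 = 75 − 8/2 + 1 = 72.

72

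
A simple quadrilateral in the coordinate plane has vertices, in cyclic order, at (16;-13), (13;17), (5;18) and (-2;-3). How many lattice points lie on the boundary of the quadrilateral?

13

Summing gcd(|Δx|,|Δy|) over the edges gives the boundary count: gcd(3,30) + gcd(8,1) + gcd(7,21) + gcd(18,10) = 3+1+7+2 = 13.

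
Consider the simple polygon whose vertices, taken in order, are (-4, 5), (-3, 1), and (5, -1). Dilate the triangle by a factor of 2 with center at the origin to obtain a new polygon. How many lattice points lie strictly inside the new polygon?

55

By the shoelace formula, twice the signed area is |[(-4)·1 − (-3)·5] + [(-3)·(-1) − 5·1] + [5·5 − (-4)·(-1)]| = 30, so the area is 15.
Summing gcd(|Δx|,|Δy|) over the edges gives the boundary count: gcd(1,4) + gcd(8,2) + gcd(9,6) = 1+2+3 = 6.
Scaling by 2 multiplies the area by 2² = 4 (so the new area is 60) and multiplies the boundary lattice-point count by 2, giving 12.
By Pick's theorem, the interior count of the dilated polygon is 60 − 12/2 + 1 = 55.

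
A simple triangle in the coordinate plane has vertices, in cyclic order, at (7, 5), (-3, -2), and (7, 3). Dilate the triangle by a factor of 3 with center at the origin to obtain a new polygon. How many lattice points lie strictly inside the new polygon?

79

By the shoelace formula, twice the signed area is |(7·(-2) − (-3)·5) + ((-3)·3 − 7·(-2)) + (7·5 − 7·3)| = 20, so the area is 10.
Summing gcd(|Δx|,|Δy|) over the edges gives the boundary count: gcd(10,7) + gcd(10,5) + gcd(0,2) = 1+5+2 = 8.
Scaling by 3 multiplies the area by 3² = 9 (so the new area is 90) and multiplies the boundary lattice-point count by 3, giving 24.
By Pick's theorem, the interior count of the dilated polygon is 90 − 24/2 + 1 = 79.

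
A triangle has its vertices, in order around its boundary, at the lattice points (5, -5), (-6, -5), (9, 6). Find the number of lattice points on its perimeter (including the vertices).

13

Along each edge there are gcd(|Δx|,|Δy|)+1 lattice points, so counting each shared vertex once the boundary has gcd(11,0) + gcd(15,11) + gcd(4,11) = 11+1+1 = 13.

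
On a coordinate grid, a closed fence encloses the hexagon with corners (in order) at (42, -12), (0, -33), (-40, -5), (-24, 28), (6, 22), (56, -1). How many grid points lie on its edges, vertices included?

The number of boundary lattice points is Σ gcd(|Δx|,|Δy|) = gcd(42,21) + gcd(40,28) + gcd(16,33) + gcd(30,6) + gcd(50,23) + gcd(14,11) = 21+4+1+6+1+1 = 34.

34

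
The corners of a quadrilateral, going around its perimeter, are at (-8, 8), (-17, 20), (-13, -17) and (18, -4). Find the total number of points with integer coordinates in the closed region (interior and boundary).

By the shoelace formula, twice the signed area is |((-8)·20 − (-17)·8) + ((-17)·(-17) − (-13)·20) + ((-13)·(-4) − 18·(-17)) + (18·8 − (-8)·(-4))| = 995, so the area is 497.5.
The number of boundary lattice points is Σ gcd(|Δx|,|Δy|) = gcd(9,12) + gcd(4,37) + gcd(31,13) + gcd(26,12) = 3+1+1+2 = 7.
Pick's theorem gives I = A − B/2 + 1 = 497.5 − 7/2 + 1 = 495, so the closed region contains I + B = 495 + 7 = 502 lattice points.

502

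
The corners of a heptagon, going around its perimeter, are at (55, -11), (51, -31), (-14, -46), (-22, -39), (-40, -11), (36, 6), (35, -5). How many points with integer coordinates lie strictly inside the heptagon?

The shoelace formula gives twice the area as |(55·(-31) − 51·(-11)) + (51·(-46) − (-14)·(-31)) + ((-14)·(-39) − (-22)·(-46)) + ((-22)·(-11) − (-40)·(-39)) + ((-40)·6 − 36·(-11)) + (36·(-5) − 35·6) + (35·(-11) − 55·(-5))| = 6052, so the area is 3026.
Along each edge there are gcd(|Δx|,|Δy|)+1 lattice points, so counting each shared vertex once the boundary has gcd(4,20) + gcd(65,15) + gcd(8,7) + gcd(18,28) + gcd(76,17) + gcd(1,11) + gcd(20,6) = 4+5+1+2+1+1+2 = 16.
By Pick's theorem A = I + B/2 − 1, so I = 3026 − 16/2 + 1 = 3019.

3019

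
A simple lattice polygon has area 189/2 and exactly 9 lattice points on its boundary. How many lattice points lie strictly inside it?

91

From Pick's theorem, I = A − B/2 + 1 = 189/2 − 9/2 + 1 = 91.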